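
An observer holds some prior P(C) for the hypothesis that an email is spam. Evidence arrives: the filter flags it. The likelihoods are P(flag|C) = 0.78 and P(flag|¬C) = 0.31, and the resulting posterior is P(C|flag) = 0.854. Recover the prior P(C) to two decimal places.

P(C) = 0.70

Bayes' rule in odds form gives O(C|E) = O(C)·[P(E|C)/P(E|¬C)], hence O(C) = O(C|E)/LR.
Posterior odds = 0.854/(1−0.854) = 5.8493. LR = 0.78/0.31 = 2.5161.
Prior odds = 5.8493/2.5161 = 2.3247, so P(C) = 2.3247/(1+2.3247) ≈ 0.70.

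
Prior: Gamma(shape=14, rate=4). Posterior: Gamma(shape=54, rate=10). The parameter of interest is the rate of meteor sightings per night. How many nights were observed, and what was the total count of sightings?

n = 6 nights with total 40 sightings

Gamma–Poisson conjugacy: posterior shape = α + Σxᵢ, posterior rate = β + n.
Matching: Σxᵢ = 54 − 14 = 40 and n = 10 − 4 = 6.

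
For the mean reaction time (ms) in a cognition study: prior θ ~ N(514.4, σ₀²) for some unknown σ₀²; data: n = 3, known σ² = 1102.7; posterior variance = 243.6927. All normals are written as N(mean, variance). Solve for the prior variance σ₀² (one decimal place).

Posterior precision equals prior precision plus data precision: 1/σ_n² = 1/σ₀² + n/σ².
So 1/σ₀² = 1/243.6927 − 3/1102.7 = 0.004104 − 0.002721 = 0.001383.
Hence σ₀² = 1/0.001383 ≈ 723.1.

σ₀² = 723.1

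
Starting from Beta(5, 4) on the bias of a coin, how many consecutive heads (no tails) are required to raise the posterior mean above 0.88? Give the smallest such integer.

After k heads and 0 tails the posterior is Beta(5+k, 4), with mean (5+k)/(5+4+k).
Set (5+k)/(9+k) > 0.88 and solve: k > (0.88·9 − 5)/(1 − 0.88) = 24.333.
The smallest integer exceeding 24.333 is 25, and checking k=25: (30)/(34) = 0.8824 > 0.88.

k = 25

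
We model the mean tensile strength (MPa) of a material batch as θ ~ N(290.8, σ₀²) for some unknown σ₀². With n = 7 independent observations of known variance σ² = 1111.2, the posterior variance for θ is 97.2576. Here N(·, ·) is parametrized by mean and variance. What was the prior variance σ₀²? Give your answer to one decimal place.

σ₀² = 251.1

Posterior precision equals prior precision plus data precision: 1/σ_n² = 1/σ₀² + n/σ².
So 1/σ₀² = 1/97.2576 − 7/1111.2 = 0.010282 − 0.006299 = 0.003983.
Hence σ₀² = 1/0.003983 ≈ 251.1.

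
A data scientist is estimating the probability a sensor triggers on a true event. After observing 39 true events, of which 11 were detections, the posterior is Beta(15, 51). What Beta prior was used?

Beta(4, 23)

Under Beta–binomial conjugacy the posterior parameters are (α+s, β+f).
Subtract the data counts: 15−11=4, 51−28=23.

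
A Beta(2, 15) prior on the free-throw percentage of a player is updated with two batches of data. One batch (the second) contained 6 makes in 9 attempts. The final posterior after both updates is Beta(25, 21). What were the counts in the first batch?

17 makes and 3 misses

Sequential conjugate updates are equivalent to a single update on the pooled data, so total successes = posterior α − prior α and total failures = posterior β − prior β.
Total across both batches: 25−2=23 makes, 21−15=6 misses.
Subtract the second batch: 23−6=17 makes and 6−3=3 misses.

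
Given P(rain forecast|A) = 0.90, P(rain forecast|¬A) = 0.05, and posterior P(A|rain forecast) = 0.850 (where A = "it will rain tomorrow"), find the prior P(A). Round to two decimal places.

P(A) = 0.24

Bayes' rule in odds form gives O(A|E) = O(A)·[P(E|A)/P(E|¬A)], hence O(A) = O(A|E)/LR.
Posterior odds = 0.850/(1−0.850) = 5.6667. LR = 0.90/0.05 = 18.0000.
Prior odds = 5.6667/18.0000 = 0.3148, so P(A) = 0.3148/(1+0.3148) ≈ 0.24.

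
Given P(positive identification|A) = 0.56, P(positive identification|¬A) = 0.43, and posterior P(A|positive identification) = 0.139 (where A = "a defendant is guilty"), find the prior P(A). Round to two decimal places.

P(A) = 0.11

In odds form, posterior odds = prior odds × likelihood ratio, so prior odds = posterior odds ÷ LR.
Posterior odds = 0.139/(1−0.139) = 0.1614. LR = 0.56/0.43 = 1.3023.
Prior odds = 0.1614/1.3023 = 0.1239, so P(A) = 0.1239/(1+0.1239) ≈ 0.11.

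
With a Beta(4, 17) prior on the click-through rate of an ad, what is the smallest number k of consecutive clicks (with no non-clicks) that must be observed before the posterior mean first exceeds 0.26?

After k clicks and 0 non-clicks the posterior is Beta(4+k, 17), with mean (4+k)/(4+17+k).
Set (4+k)/(21+k) > 0.26 and solve: k > (0.26·21 − 4)/(1 − 0.26) = 1.973.
The smallest integer exceeding 1.973 is 2.

k = 2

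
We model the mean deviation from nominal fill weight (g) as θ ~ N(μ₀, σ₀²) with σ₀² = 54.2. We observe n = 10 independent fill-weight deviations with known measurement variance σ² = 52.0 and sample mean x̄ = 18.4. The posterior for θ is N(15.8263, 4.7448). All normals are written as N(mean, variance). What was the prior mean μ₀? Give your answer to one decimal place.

μ₀ = -11.0

With known observation variance, the Normal–Normal posterior has precision τ_n = τ₀ + n/σ² and mean μ_n = (τ₀μ₀ + (n/σ²)x̄)/τ_n.
Here τ₀ = 1/54.2 = 0.018450 and τ_data = 10/52.0 = 0.192308, so τ_n = 0.210758.
Rearranging for μ₀: μ₀ = (μ_n·τ_n − τ_data·x̄)/τ₀ = (15.8263·0.210758 − 0.192308·18.4) / 0.018450 = -0.202948/0.018450 ≈ -11.0.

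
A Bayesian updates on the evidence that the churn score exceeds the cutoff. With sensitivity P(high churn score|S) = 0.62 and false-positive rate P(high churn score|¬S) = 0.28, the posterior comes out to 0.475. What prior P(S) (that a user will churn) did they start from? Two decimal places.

P(S) = 0.29

Bayes' rule in odds form gives O(S|E) = O(S)·[P(E|S)/P(E|¬S)], hence O(S) = O(S|E)/LR.
Posterior odds = 0.475/(1−0.475) = 0.9048. LR = 0.62/0.28 = 2.2143.
Prior odds = 0.9048/2.2143 = 0.4086, so P(S) = 0.4086/(1+0.4086) ≈ 0.29.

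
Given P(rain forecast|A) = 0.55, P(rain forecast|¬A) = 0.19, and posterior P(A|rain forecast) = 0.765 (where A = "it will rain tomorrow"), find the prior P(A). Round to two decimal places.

Bayes' rule in odds form gives O(A|E) = O(A)·[P(E|A)/P(E|¬A)], hence O(A) = O(A|E)/LR.
Posterior odds = 0.765/(1−0.765) = 3.2553. LR = 0.55/0.19 = 2.8947.
Prior odds = 3.2553/2.8947 = 1.1246, so P(A) = 1.1246/(1+1.1246) ≈ 0.53.

P(A) = 0.53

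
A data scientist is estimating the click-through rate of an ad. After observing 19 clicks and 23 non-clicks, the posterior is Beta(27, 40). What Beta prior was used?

Beta(8, 17)

Beta is conjugate to the binomial likelihood: posterior = Beta(a+s, b+f).
Subtract the data counts: 27−19=8, 40−23=17.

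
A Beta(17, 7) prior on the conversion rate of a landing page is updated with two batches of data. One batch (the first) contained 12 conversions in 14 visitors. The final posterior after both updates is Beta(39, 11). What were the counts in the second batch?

Because Beta–binomial updating is additive in the counts, the combined data contributed (α_post−α_prior, β_post−β_prior) successes and failures.
Total across both batches: 39−17=22 conversions, 11−7=4 bounces.
Subtract the first batch: 22−12=10 conversions and 4−2=2 bounces.

10 conversions and 2 bounces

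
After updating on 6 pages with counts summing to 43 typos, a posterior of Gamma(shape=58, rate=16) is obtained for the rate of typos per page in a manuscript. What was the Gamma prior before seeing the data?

Gamma–Poisson conjugacy: posterior shape = α + Σxᵢ, posterior rate = β + n.
So α = 58 − 43 = 15 and β = 16 − 6 = 10.

Gamma(shape=15, rate=10)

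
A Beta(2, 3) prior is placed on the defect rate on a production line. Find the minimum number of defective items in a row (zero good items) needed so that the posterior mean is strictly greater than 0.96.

After k defective items and 0 good items the posterior is Beta(2+k, 3), with mean (2+k)/(2+3+k).
Set (2+k)/(5+k) > 0.96 and solve: k > (0.96·5 − 2)/(1 − 0.96) = 70.000.
The smallest integer exceeding 70.000 is 71, and checking k=71: (73)/(76) = 0.9605 > 0.96.

k = 71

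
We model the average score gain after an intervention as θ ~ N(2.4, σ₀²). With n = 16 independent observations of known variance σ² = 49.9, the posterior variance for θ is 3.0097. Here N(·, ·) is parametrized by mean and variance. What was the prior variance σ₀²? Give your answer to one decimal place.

σ₀² = 86.1

Posterior precision equals prior precision plus data precision: 1/σ_n² = 1/σ₀² + n/σ².
So 1/σ₀² = 1/3.0097 − 16/49.9 = 0.332259 − 0.320641 = 0.011618.
Hence σ₀² = 1/0.011618 ≈ 86.1.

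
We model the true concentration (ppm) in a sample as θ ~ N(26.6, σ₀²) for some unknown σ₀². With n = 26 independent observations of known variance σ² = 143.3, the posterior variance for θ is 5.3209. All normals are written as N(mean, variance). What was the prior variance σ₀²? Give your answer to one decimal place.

For the Normal–Normal model with known σ², precisions add: τ_n = τ₀ + n/σ².
So 1/σ₀² = 1/5.3209 − 26/143.3 = 0.187938 − 0.181438 = 0.006500.
Hence σ₀² = 1/0.006500 ≈ 153.8.

σ₀² = 153.8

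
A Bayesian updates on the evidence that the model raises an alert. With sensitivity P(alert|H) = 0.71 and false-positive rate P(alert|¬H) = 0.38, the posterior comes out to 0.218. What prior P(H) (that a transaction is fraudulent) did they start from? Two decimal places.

In odds form, posterior odds = prior odds × likelihood ratio, so prior odds = posterior odds ÷ LR.
Posterior odds = 0.218/(1−0.218) = 0.2788. LR = 0.71/0.38 = 1.8684.
Prior odds = 0.2788/1.8684 = 0.1492, so P(H) = 0.1492/(1+0.1492) ≈ 0.13.

P(H) = 0.13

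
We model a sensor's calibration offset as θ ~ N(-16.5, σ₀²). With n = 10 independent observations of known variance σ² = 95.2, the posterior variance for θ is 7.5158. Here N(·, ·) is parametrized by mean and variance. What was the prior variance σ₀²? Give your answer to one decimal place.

σ₀² = 35.7

For the Normal–Normal model with known σ², precisions add: τ_n = τ₀ + n/σ².
So 1/σ₀² = 1/7.5158 − 10/95.2 = 0.133053 − 0.105042 = 0.028011.
Hence σ₀² = 1/0.028011 ≈ 35.7.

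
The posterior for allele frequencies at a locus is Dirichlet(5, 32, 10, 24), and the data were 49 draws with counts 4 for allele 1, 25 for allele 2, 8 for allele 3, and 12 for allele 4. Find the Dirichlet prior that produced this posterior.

For a Dirichlet(α) prior with multinomial counts c, the posterior is Dirichlet(α + c) componentwise.
Subtract each count from the matching posterior parameter: 5−4=1, 32−25=7, 10−8=2, 24−12=12.

Dirichlet(1, 7, 2, 12)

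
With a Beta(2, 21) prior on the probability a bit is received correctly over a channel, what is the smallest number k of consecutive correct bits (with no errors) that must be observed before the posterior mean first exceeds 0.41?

k = 13

After k correct bits and 0 errors the posterior is Beta(2+k, 21), with mean (2+k)/(2+21+k).
Set (2+k)/(23+k) > 0.41 and solve: k > (0.41·23 − 2)/(1 − 0.41) = 12.593.
The smallest integer exceeding 12.593 is 13, and checking k=13: (15)/(36) = 0.4167 > 0.41.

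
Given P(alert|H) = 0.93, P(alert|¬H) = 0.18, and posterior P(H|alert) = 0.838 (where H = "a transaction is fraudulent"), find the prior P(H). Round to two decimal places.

P(H) = 0.50

Bayes' rule in odds form gives O(H|E) = O(H)·[P(E|H)/P(E|¬H)], hence O(H) = O(H|E)/LR.
Posterior odds = 0.838/(1−0.838) = 5.1728. LR = 0.93/0.18 = 5.1667.
Prior odds = 5.1728/5.1667 = 1.0012, so P(H) = 1.0012/(1+1.0012) ≈ 0.50.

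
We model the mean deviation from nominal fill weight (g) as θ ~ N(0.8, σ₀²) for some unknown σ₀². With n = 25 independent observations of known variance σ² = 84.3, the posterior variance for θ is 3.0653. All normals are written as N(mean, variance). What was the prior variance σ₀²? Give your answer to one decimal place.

Posterior precision equals prior precision plus data precision: 1/σ_n² = 1/σ₀² + n/σ².
So 1/σ₀² = 1/3.0653 − 25/84.3 = 0.326232 − 0.296560 = 0.029672.
Hence σ₀² = 1/0.029672 ≈ 33.7.

σ₀² = 33.7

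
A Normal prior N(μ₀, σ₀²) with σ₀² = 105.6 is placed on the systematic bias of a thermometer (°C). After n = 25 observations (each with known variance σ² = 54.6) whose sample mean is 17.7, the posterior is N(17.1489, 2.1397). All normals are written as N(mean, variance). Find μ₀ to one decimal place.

The posterior mean is a precision-weighted average: μ_n = (τ₀μ₀ + τ_data·x̄)/(τ₀+τ_data), with τ₀=1/σ₀² and τ_data=n/σ².
Here τ₀ = 1/105.6 = 0.009470 and τ_data = 25/54.6 = 0.457875, so τ_n = 0.467345.
Rearranging for μ₀: μ₀ = (μ_n·τ_n − τ_data·x̄)/τ₀ = (17.1489·0.467345 − 0.457875·17.7) / 0.009470 = -0.089935/0.009470 ≈ -9.5.

μ₀ = -9.5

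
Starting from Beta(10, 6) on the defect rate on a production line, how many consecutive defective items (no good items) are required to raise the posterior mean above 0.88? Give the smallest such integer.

k = 35

After k defective items and 0 good items the posterior is Beta(10+k, 6), with mean (10+k)/(10+6+k).
Set (10+k)/(16+k) > 0.88 and solve: k > (0.88·16 − 10)/(1 − 0.88) = 34.000.
The smallest integer exceeding 34.000 is 35.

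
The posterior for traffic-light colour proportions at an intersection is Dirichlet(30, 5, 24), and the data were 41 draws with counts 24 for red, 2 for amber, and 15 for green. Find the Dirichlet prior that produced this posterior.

For a Dirichlet(α) prior with multinomial counts c, the posterior is Dirichlet(α + c) componentwise.
Subtract each count from the matching posterior parameter: 30−24=6, 5−2=3, 24−15=9.

Dirichlet(6, 3, 9)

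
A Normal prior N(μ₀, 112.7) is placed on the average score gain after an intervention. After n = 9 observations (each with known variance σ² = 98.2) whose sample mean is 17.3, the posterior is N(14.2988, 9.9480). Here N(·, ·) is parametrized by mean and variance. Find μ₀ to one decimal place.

μ₀ = -16.7

With known observation variance, the Normal–Normal posterior has precision τ_n = τ₀ + n/σ² and mean μ_n = (τ₀μ₀ + (n/σ²)x̄)/τ_n.
Here τ₀ = 1/112.7 = 0.008873 and τ_data = 9/98.2 = 0.091650, so τ_n = 0.100523.
Rearranging for μ₀: μ₀ = (μ_n·τ_n − τ_data·x̄)/τ₀ = (14.2988·0.100523 − 0.091650·17.3) / 0.008873 = -0.148187/0.008873 ≈ -16.7.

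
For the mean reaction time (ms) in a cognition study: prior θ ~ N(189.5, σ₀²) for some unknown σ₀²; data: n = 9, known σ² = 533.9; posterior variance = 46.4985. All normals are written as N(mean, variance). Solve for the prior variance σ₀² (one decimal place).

σ₀² = 215.1

Posterior precision equals prior precision plus data precision: 1/σ_n² = 1/σ₀² + n/σ².
So 1/σ₀² = 1/46.4985 − 9/533.9 = 0.021506 − 0.016857 = 0.004649.
Hence σ₀² = 1/0.004649 ≈ 215.1.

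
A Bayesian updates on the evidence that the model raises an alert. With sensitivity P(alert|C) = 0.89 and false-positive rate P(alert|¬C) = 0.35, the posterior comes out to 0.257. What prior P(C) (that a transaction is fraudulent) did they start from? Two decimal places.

In odds form, posterior odds = prior odds × likelihood ratio, so prior odds = posterior odds ÷ LR.
Posterior odds = 0.257/(1−0.257) = 0.3459. LR = 0.89/0.35 = 2.5429.
Prior odds = 0.3459/2.5429 = 0.1360, so P(C) = 0.1360/(1+0.1360) ≈ 0.12.

P(C) = 0.12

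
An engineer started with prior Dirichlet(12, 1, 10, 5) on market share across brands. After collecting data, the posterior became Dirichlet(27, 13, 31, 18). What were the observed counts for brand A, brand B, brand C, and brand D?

counts (15, 12, 21, 13)

For a Dirichlet(α) prior with multinomial counts c, the posterior is Dirichlet(α + c) componentwise.
Counts are posterior − prior componentwise: 27−12=15, 13−1=12, 31−10=21, 18−5=13.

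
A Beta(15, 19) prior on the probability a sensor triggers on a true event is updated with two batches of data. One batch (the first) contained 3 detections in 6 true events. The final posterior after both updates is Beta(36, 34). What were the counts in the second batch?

18 detections and 12 misses

Sequential conjugate updates are equivalent to a single update on the pooled data, so total successes = posterior α − prior α and total failures = posterior β − prior β.
Total across both batches: 36−15=21 detections, 34−19=15 misses.
Subtract the first batch: 21−3=18 detections and 15−3=12 misses.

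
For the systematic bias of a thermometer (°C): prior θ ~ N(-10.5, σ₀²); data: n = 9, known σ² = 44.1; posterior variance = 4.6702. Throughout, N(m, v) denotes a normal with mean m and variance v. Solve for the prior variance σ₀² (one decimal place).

For the Normal–Normal model with known σ², precisions add: τ_n = τ₀ + n/σ².
So 1/σ₀² = 1/4.6702 − 9/44.1 = 0.214124 − 0.204082 = 0.010042.
Hence σ₀² = 1/0.010042 ≈ 99.6.

σ₀² = 99.6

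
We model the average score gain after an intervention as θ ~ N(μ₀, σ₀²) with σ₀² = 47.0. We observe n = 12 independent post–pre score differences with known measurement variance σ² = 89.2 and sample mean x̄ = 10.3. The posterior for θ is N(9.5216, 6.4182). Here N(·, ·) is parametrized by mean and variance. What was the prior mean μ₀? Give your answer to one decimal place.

μ₀ = 4.6

With known observation variance, the Normal–Normal posterior has precision τ_n = τ₀ + n/σ² and mean μ_n = (τ₀μ₀ + (n/σ²)x̄)/τ_n.
Here τ₀ = 1/47.0 = 0.021277 and τ_data = 12/89.2 = 0.134529, so τ_n = 0.155806.
Rearranging for μ₀: μ₀ = (μ_n·τ_n − τ_data·x̄)/τ₀ = (9.5216·0.155806 − 0.134529·10.3) / 0.021277 = 0.097874/0.021277 ≈ 4.6.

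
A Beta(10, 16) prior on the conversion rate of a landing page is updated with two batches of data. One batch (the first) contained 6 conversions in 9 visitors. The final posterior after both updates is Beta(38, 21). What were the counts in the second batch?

22 conversions and 2 bounces

Sequential conjugate updates are equivalent to a single update on the pooled data, so total successes = posterior α − prior α and total failures = posterior β − prior β.
Total across both batches: 38−10=28 conversions, 21−16=5 bounces.
Subtract the first batch: 28−6=22 conversions and 5−3=2 bounces.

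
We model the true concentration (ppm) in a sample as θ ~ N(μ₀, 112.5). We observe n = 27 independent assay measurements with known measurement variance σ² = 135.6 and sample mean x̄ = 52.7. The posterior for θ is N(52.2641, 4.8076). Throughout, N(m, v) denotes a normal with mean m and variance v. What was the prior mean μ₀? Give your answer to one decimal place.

μ₀ = 42.5

With known observation variance, the Normal–Normal posterior has precision τ_n = τ₀ + n/σ² and mean μ_n = (τ₀μ₀ + (n/σ²)x̄)/τ_n.
Here τ₀ = 1/112.5 = 0.008889 and τ_data = 27/135.6 = 0.199115, so τ_n = 0.208004.
Rearranging for μ₀: μ₀ = (μ_n·τ_n − τ_data·x̄)/τ₀ = (52.2641·0.208004 − 0.199115·52.7) / 0.008889 = 0.377781/0.008889 ≈ 42.5.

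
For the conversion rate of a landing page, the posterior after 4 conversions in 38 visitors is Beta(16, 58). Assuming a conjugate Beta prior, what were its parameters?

Under Beta–binomial conjugacy the posterior parameters are (a+s, b+f).
So a = 16 − 4 = 12 and b = 58 − 34 = 24.

Beta(12, 24)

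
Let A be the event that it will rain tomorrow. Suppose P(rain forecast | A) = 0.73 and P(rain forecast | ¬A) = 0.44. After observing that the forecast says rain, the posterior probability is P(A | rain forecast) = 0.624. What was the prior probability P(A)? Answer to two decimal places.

P(A) = 0.50

Bayes' rule in odds form gives O(A|E) = O(A)·[P(E|A)/P(E|¬A)], hence O(A) = O(A|E)/LR.
Posterior odds = 0.624/(1−0.624) = 1.6596. LR = 0.73/0.44 = 1.6591.
Prior odds = 1.6596/1.6591 = 1.0003, so P(A) = 1.0003/(1+1.0003) ≈ 0.50.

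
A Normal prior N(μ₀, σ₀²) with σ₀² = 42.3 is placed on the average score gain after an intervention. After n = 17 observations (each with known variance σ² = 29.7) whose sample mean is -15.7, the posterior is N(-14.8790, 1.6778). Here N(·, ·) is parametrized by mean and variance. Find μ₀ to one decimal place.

μ₀ = 5.0

The posterior mean is a precision-weighted average: μ_n = (τ₀μ₀ + τ_data·x̄)/(τ₀+τ_data), with τ₀=1/σ₀² and τ_data=n/σ².
Here τ₀ = 1/42.3 = 0.023641 and τ_data = 17/29.7 = 0.572391, so τ_n = 0.596032.
Rearranging for μ₀: μ₀ = (μ_n·τ_n − τ_data·x̄)/τ₀ = (-14.8790·0.596032 − 0.572391·-15.7) / 0.023641 = 0.118179/0.023641 ≈ 5.0.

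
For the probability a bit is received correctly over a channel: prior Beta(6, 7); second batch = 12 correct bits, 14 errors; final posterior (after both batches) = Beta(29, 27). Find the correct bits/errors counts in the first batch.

Because Beta–binomial updating is additive in the counts, the combined data contributed (α_post−α_prior, β_post−β_prior) successes and failures.
Total across both batches: 29−6=23 correct bits, 27−7=20 errors.
Subtract the second batch: 23−12=11 correct bits and 20−14=6 errors.

11 correct bits and 6 errors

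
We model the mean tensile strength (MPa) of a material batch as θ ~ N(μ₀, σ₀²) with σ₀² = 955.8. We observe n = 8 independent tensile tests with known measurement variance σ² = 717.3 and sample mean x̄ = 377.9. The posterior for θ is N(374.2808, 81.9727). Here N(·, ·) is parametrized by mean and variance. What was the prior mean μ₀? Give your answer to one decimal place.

The posterior mean is a precision-weighted average: μ_n = (τ₀μ₀ + τ_data·x̄)/(τ₀+τ_data), with τ₀=1/σ₀² and τ_data=n/σ².
Here τ₀ = 1/955.8 = 0.001046 and τ_data = 8/717.3 = 0.011153, so τ_n = 0.012199.
Rearranging for μ₀: μ₀ = (μ_n·τ_n − τ_data·x̄)/τ₀ = (374.2808·0.012199 − 0.011153·377.9) / 0.001046 = 0.351133/0.001046 ≈ 335.7.

μ₀ = 335.7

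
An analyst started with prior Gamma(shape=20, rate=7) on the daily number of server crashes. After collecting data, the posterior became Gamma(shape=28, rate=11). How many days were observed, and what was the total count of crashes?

n = 4 days with total 8 crashes

A Gamma(α, β) prior (rate parametrization) on a Poisson rate with n observations summing to S gives posterior Gamma(α+S, β+n).
Matching: Σxᵢ = 28 − 20 = 8 and n = 11 − 7 = 4.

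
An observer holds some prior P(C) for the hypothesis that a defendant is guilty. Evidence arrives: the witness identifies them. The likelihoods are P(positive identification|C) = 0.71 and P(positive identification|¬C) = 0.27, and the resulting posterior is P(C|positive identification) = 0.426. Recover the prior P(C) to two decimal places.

In odds form, posterior odds = prior odds × likelihood ratio, so prior odds = posterior odds ÷ LR.
Posterior odds = 0.426/(1−0.426) = 0.7422. LR = 0.71/0.27 = 2.6296.
Prior odds = 0.7422/2.6296 = 0.2822, so P(C) = 0.2822/(1+0.2822) ≈ 0.22.

P(C) = 0.22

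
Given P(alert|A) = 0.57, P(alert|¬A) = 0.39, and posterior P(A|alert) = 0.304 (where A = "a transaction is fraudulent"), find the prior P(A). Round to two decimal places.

In odds form, posterior odds = prior odds × likelihood ratio, so prior odds = posterior odds ÷ LR.
Posterior odds = 0.304/(1−0.304) = 0.4368. LR = 0.57/0.39 = 1.4615.
Prior odds = 0.4368/1.4615 = 0.2989, so P(A) = 0.2989/(1+0.2989) ≈ 0.23.

P(A) = 0.23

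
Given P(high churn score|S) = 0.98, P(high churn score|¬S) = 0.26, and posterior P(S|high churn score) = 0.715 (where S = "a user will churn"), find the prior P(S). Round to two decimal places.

Bayes' rule in odds form gives O(S|E) = O(S)·[P(E|S)/P(E|¬S)], hence O(S) = O(S|E)/LR.
Posterior odds = 0.715/(1−0.715) = 2.5088. LR = 0.98/0.26 = 3.7692.
Prior odds = 2.5088/3.7692 = 0.6656, so P(S) = 0.6656/(1+0.6656) ≈ 0.40.

P(S) = 0.40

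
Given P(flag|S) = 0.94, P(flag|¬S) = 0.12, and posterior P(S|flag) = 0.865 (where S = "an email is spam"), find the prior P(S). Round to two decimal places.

In odds form, posterior odds = prior odds × likelihood ratio, so prior odds = posterior odds ÷ LR.
Posterior odds = 0.865/(1−0.865) = 6.4074. LR = 0.94/0.12 = 7.8333.
Prior odds = 6.4074/7.8333 = 0.8180, so P(S) = 0.8180/(1+0.8180) ≈ 0.45.

P(S) = 0.45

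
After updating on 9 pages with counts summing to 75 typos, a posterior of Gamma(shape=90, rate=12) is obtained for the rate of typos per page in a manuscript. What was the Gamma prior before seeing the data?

Gamma(shape=15, rate=3)

A Gamma(α, β) prior (rate parametrization) on a Poisson rate with n observations summing to S gives posterior Gamma(α+S, β+n).
So α = 90 − 75 = 15 and β = 12 − 9 = 3.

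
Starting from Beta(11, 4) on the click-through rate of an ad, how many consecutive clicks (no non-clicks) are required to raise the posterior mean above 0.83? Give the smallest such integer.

k = 9

After k clicks and 0 non-clicks the posterior is Beta(11+k, 4), with mean (11+k)/(11+4+k).
Set (11+k)/(15+k) > 0.83 and solve: k > (0.83·15 − 11)/(1 − 0.83) = 8.529.
The smallest integer exceeding 8.529 is 9.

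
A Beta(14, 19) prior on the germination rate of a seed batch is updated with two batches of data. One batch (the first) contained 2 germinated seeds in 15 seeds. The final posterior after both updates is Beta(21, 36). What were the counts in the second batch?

Because Beta–binomial updating is additive in the counts, the combined data contributed (α_post−α_prior, β_post−β_prior) successes and failures.
Total across both batches: 21−14=7 germinated seeds, 36−19=17 non-germinating seeds.
Subtract the first batch: 7−2=5 germinated seeds and 17−13=4 non-germinating seeds.

5 germinated seeds and 4 non-germinating seeds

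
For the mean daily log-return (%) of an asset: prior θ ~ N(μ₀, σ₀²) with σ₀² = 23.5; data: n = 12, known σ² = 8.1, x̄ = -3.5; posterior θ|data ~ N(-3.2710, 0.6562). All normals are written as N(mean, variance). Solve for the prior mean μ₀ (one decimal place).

The posterior mean is a precision-weighted average: μ_n = (τ₀μ₀ + τ_data·x̄)/(τ₀+τ_data), with τ₀=1/σ₀² and τ_data=n/σ².
Here τ₀ = 1/23.5 = 0.042553 and τ_data = 12/8.1 = 1.481481, so τ_n = 1.524034.
Rearranging for μ₀: μ₀ = (μ_n·τ_n − τ_data·x̄)/τ₀ = (-3.2710·1.524034 − 1.481481·-3.5) / 0.042553 = 0.200068/0.042553 ≈ 4.7.

μ₀ = 4.7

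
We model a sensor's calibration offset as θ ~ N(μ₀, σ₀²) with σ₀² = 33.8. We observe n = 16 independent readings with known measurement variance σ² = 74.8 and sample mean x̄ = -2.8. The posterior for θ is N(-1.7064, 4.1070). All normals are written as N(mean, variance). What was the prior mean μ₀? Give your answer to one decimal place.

The posterior mean is a precision-weighted average: μ_n = (τ₀μ₀ + τ_data·x̄)/(τ₀+τ_data), with τ₀=1/σ₀² and τ_data=n/σ².
Here τ₀ = 1/33.8 = 0.029586 and τ_data = 16/74.8 = 0.213904, so τ_n = 0.243490.
Rearranging for μ₀: μ₀ = (μ_n·τ_n − τ_data·x̄)/τ₀ = (-1.7064·0.243490 − 0.213904·-2.8) / 0.029586 = 0.183440/0.029586 ≈ 6.2.

μ₀ = 6.2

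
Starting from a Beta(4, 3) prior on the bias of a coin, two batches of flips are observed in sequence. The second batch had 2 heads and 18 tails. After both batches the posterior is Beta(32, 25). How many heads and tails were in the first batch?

26 heads and 4 tails

Because Beta–binomial updating is additive in the counts, the combined data contributed (α_post−α_prior, β_post−β_prior) successes and failures.
Total across both batches: 32−4=28 heads, 25−3=22 tails.
Subtract the second batch: 28−2=26 heads and 22−18=4 tails.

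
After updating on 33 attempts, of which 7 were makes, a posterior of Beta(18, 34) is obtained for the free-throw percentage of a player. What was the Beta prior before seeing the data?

Beta(11, 8)

Under Beta–binomial conjugacy the posterior parameters are (α+s, β+f).
Subtract the data counts: 18−7=11, 34−26=8.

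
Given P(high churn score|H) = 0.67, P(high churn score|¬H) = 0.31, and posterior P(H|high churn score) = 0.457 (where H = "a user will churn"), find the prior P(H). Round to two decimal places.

Bayes' rule in odds form gives O(H|E) = O(H)·[P(E|H)/P(E|¬H)], hence O(H) = O(H|E)/LR.
Posterior odds = 0.457/(1−0.457) = 0.8416. LR = 0.67/0.31 = 2.1613.
Prior odds = 0.8416/2.1613 = 0.3894, so P(H) = 0.3894/(1+0.3894) ≈ 0.28.

P(H) = 0.28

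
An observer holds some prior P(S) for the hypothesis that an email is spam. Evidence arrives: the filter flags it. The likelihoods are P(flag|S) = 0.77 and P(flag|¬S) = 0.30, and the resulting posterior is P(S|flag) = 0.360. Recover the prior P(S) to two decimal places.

Bayes' rule in odds form gives O(S|E) = O(S)·[P(E|S)/P(E|¬S)], hence O(S) = O(S|E)/LR.
Posterior odds = 0.360/(1−0.360) = 0.5625. LR = 0.77/0.30 = 2.5667.
Prior odds = 0.5625/2.5667 = 0.2192, so P(S) = 0.2192/(1+0.2192) ≈ 0.18.

P(S) = 0.18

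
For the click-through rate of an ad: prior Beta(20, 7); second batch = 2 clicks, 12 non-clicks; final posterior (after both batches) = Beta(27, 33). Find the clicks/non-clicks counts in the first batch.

5 clicks and 14 non-clicks

Sequential conjugate updates are equivalent to a single update on the pooled data, so total successes = posterior α − prior α and total failures = posterior β − prior β.
Total across both batches: 27−20=7 clicks, 33−7=26 non-clicks.
Subtract the second batch: 7−2=5 clicks and 26−12=14 non-clicks.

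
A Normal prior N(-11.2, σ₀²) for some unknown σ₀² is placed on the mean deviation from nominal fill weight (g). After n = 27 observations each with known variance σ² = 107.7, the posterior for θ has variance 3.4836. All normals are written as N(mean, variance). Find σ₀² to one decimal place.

For the Normal–Normal model with known σ², precisions add: τ_n = τ₀ + n/σ².
So 1/σ₀² = 1/3.4836 − 27/107.7 = 0.287059 − 0.250696 = 0.036363.
Hence σ₀² = 1/0.036363 ≈ 27.5.

σ₀² = 27.5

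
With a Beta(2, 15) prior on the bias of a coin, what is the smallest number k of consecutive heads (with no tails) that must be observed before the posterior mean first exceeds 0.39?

k = 8

After k heads and 0 tails the posterior is Beta(2+k, 15), with mean (2+k)/(2+15+k).
Set (2+k)/(17+k) > 0.39 and solve: k > (0.39·17 − 2)/(1 − 0.39) = 7.590.
The smallest integer exceeding 7.590 is 8, and checking k=8: (10)/(25) = 0.4000 > 0.39.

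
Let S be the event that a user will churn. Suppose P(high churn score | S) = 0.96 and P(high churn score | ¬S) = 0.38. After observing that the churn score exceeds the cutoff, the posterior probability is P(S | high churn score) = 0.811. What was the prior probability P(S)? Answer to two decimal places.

In odds form, posterior odds = prior odds × likelihood ratio, so prior odds = posterior odds ÷ LR.
Posterior odds = 0.811/(1−0.811) = 4.2910. LR = 0.96/0.38 = 2.5263.
Prior odds = 4.2910/2.5263 = 1.6985, so P(S) = 1.6985/(1+1.6985) ≈ 0.63.

P(S) = 0.63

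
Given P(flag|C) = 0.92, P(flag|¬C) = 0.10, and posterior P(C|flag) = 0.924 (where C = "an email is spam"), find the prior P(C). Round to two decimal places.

P(C) = 0.57

Bayes' rule in odds form gives O(C|E) = O(C)·[P(E|C)/P(E|¬C)], hence O(C) = O(C|E)/LR.
Posterior odds = 0.924/(1−0.924) = 12.1579. LR = 0.92/0.10 = 9.2000.
Prior odds = 12.1579/9.2000 = 1.3215, so P(C) = 1.3215/(1+1.3215) ≈ 0.57.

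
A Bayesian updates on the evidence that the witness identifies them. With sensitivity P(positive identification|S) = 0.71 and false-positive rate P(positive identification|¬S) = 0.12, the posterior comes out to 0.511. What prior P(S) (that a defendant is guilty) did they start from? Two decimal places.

In odds form, posterior odds = prior odds × likelihood ratio, so prior odds = posterior odds ÷ LR.
Posterior odds = 0.511/(1−0.511) = 1.0450. LR = 0.71/0.12 = 5.9167.
Prior odds = 1.0450/5.9167 = 0.1766, so P(S) = 0.1766/(1+0.1766) ≈ 0.15.

P(S) = 0.15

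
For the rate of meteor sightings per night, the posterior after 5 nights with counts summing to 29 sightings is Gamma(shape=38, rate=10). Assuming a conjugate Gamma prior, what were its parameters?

Gamma(shape=9, rate=5)

A Gamma(α, β) prior (rate parametrization) on a Poisson rate with n observations summing to S gives posterior Gamma(α+S, β+n).
So α = 38 − 29 = 9 and β = 10 − 5 = 5.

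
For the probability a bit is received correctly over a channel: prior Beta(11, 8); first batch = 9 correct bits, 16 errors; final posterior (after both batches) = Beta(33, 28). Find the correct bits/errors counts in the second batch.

Sequential conjugate updates are equivalent to a single update on the pooled data, so total successes = posterior α − prior α and total failures = posterior β − prior β.
Total across both batches: 33−11=22 correct bits, 28−8=20 errors.
Subtract the first batch: 22−9=13 correct bits and 20−16=4 errors.

13 correct bits and 4 errors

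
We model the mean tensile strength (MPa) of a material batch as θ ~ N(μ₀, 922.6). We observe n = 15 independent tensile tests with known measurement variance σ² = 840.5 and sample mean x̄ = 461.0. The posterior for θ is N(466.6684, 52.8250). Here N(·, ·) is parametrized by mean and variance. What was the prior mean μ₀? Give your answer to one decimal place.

μ₀ = 560.0

The posterior mean is a precision-weighted average: μ_n = (τ₀μ₀ + τ_data·x̄)/(τ₀+τ_data), with τ₀=1/σ₀² and τ_data=n/σ².
Here τ₀ = 1/922.6 = 0.001084 and τ_data = 15/840.5 = 0.017847, so τ_n = 0.018931.
Rearranging for μ₀: μ₀ = (μ_n·τ_n − τ_data·x̄)/τ₀ = (466.6684·0.018931 − 0.017847·461.0) / 0.001084 = 0.607032/0.001084 ≈ 560.0.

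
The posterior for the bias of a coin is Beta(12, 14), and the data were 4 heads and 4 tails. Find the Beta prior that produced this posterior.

Beta(8, 10)

Under Beta–binomial conjugacy the posterior parameters are (a+s, b+f).
So a = 12 − 4 = 8 and b = 14 − 4 = 10.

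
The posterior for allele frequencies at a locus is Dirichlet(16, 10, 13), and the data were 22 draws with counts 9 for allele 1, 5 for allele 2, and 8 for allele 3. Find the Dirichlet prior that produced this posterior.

Dirichlet(7, 5, 5)

For a Dirichlet(α) prior with multinomial counts c, the posterior is Dirichlet(α + c) componentwise.
Subtract each count from the matching posterior parameter: 16−9=7, 10−5=5, 13−8=5.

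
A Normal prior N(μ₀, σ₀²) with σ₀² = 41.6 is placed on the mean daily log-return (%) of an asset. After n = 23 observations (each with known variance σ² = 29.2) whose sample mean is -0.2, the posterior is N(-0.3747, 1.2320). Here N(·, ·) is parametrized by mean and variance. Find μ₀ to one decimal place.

μ₀ = -6.1

The posterior mean is a precision-weighted average: μ_n = (τ₀μ₀ + τ_data·x̄)/(τ₀+τ_data), with τ₀=1/σ₀² and τ_data=n/σ².
Here τ₀ = 1/41.6 = 0.024038 and τ_data = 23/29.2 = 0.787671, so τ_n = 0.811709.
Rearranging for μ₀: μ₀ = (μ_n·τ_n − τ_data·x̄)/τ₀ = (-0.3747·0.811709 − 0.787671·-0.2) / 0.024038 = -0.146613/0.024038 ≈ -6.1.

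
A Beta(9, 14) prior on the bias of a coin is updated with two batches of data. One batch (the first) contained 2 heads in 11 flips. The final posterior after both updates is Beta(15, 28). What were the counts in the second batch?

Sequential conjugate updates are equivalent to a single update on the pooled data, so total successes = posterior α − prior α and total failures = posterior β − prior β.
Total across both batches: 15−9=6 heads, 28−14=14 tails.
Subtract the first batch: 6−2=4 heads and 14−9=5 tails.

4 heads and 5 tails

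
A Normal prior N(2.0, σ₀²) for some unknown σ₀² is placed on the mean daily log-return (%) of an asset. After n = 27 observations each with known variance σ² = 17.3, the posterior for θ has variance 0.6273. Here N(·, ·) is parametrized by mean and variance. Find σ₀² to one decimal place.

For the Normal–Normal model with known σ², precisions add: τ_n = τ₀ + n/σ².
So 1/σ₀² = 1/0.6273 − 27/17.3 = 1.594134 − 1.560694 = 0.033440.
Hence σ₀² = 1/0.033440 ≈ 29.9.

σ₀² = 29.9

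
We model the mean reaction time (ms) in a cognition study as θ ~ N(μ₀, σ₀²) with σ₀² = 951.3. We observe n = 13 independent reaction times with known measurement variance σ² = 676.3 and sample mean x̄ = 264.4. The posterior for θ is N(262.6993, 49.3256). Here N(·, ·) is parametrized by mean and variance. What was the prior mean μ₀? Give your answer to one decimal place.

μ₀ = 231.6

The posterior mean is a precision-weighted average: μ_n = (τ₀μ₀ + τ_data·x̄)/(τ₀+τ_data), with τ₀=1/σ₀² and τ_data=n/σ².
Here τ₀ = 1/951.3 = 0.001051 and τ_data = 13/676.3 = 0.019222, so τ_n = 0.020273.
Rearranging for μ₀: μ₀ = (μ_n·τ_n − τ_data·x̄)/τ₀ = (262.6993·0.020273 − 0.019222·264.4) / 0.001051 = 0.243406/0.001051 ≈ 231.6.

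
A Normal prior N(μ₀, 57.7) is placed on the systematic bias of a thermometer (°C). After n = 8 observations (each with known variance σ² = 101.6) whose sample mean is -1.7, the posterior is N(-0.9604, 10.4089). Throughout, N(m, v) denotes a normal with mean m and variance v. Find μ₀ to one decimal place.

μ₀ = 2.4

With known observation variance, the Normal–Normal posterior has precision τ_n = τ₀ + n/σ² and mean μ_n = (τ₀μ₀ + (n/σ²)x̄)/τ_n.
Here τ₀ = 1/57.7 = 0.017331 and τ_data = 8/101.6 = 0.078740, so τ_n = 0.096071.
Rearranging for μ₀: μ₀ = (μ_n·τ_n − τ_data·x̄)/τ₀ = (-0.9604·0.096071 − 0.078740·-1.7) / 0.017331 = 0.041591/0.017331 ≈ 2.4.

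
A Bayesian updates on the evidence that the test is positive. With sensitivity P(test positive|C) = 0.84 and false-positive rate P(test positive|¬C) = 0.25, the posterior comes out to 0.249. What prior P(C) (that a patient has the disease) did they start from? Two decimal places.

P(C) = 0.09

Bayes' rule in odds form gives O(C|E) = O(C)·[P(E|C)/P(E|¬C)], hence O(C) = O(C|E)/LR.
Posterior odds = 0.249/(1−0.249) = 0.3316. LR = 0.84/0.25 = 3.3600.
Prior odds = 0.3316/3.3600 = 0.0987, so P(C) = 0.0987/(1+0.0987) ≈ 0.09.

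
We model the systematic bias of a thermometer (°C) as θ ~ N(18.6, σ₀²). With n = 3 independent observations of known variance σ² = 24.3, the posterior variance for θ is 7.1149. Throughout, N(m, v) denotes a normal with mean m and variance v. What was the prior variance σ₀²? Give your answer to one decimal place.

σ₀² = 58.5

For the Normal–Normal model with known σ², precisions add: τ_n = τ₀ + n/σ².
So 1/σ₀² = 1/7.1149 − 3/24.3 = 0.140550 − 0.123457 = 0.017093.
Hence σ₀² = 1/0.017093 ≈ 58.5.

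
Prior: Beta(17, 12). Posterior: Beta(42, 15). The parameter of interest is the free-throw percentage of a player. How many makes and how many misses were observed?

A Beta(a, b) prior with s successes and f failures in binomial data gives a Beta(a+s, b+f) posterior.
Match parameters: s=42−17=25, f=15−12=3.

25 makes and 3 misses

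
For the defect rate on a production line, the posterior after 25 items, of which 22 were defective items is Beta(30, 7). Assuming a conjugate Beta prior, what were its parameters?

Beta(8, 4)

A Beta(a, b) prior with s successes and f failures in binomial data gives a Beta(a+s, b+f) posterior.
So a = 30 − 22 = 8 and b = 7 − 3 = 4.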